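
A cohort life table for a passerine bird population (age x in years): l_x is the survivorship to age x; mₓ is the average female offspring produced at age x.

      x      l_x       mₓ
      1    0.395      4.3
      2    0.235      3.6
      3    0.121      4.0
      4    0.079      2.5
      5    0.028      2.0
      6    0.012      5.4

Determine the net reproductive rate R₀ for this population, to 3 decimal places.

3.347

R₀ = Σ l_x mₓ:
  age 1: 0.395 × 4.3 = 1.6985
  age 2: 0.235 × 3.6 = 0.8460
  age 3: 0.121 × 4.0 = 0.4840
  age 4: 0.079 × 2.5 = 0.1975
  age 5: 0.028 × 2.0 = 0.0560
  age 6: 0.012 × 5.4 = 0.0648
R₀ = 1.6985 + 0.8460 + 0.4840 + 0.1975 + 0.0560 + 0.0648 = 3.3468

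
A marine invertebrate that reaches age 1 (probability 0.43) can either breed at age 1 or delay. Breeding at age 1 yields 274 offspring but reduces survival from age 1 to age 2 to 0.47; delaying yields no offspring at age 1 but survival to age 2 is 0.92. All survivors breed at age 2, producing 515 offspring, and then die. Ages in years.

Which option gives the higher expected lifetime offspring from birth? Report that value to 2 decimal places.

221.90

breed at age 1: R₀ = 0.43 × (274 + 0.47 × 515) = 0.43 × 516.0500 = 221.9015
delay to age 2: R₀ = 0.43 × (0.92 × 515) = 0.43 × 473.8000 = 203.7340
Higher: breed at age 1 (221.9015).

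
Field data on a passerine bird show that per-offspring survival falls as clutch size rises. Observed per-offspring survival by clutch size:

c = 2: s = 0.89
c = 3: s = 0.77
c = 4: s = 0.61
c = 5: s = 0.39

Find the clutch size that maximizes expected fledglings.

Expected fledglings = c × s(c):
  c=2: 2 × 0.89 = 1.780
  c=3: 3 × 0.77 = 2.310
  c=4: 4 × 0.61 = 2.440
  c=5: 5 × 0.39 = 1.950
Maximum at c = 4 (2.440 fledglings).

4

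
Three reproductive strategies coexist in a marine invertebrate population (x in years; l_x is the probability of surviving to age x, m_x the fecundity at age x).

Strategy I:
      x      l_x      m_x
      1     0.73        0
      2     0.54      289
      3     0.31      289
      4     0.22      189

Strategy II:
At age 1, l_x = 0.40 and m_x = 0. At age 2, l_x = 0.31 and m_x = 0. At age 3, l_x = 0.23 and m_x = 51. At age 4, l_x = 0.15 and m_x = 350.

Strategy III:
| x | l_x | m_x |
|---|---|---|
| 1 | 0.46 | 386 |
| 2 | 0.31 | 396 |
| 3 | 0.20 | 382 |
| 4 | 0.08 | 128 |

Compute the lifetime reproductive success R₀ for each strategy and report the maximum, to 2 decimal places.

386.96

Strategy I: R₀ = 0.73×0 + 0.54×289 + 0.31×289 + 0.22×189 = 287.2300
Strategy II: R₀ = 0.40×0 + 0.31×0 + 0.23×51 + 0.15×350 = 64.2300
Strategy III: R₀ = 0.46×386 + 0.31×396 + 0.20×382 + 0.08×128 = 386.9600
Highest R₀: strategy III with 386.9600.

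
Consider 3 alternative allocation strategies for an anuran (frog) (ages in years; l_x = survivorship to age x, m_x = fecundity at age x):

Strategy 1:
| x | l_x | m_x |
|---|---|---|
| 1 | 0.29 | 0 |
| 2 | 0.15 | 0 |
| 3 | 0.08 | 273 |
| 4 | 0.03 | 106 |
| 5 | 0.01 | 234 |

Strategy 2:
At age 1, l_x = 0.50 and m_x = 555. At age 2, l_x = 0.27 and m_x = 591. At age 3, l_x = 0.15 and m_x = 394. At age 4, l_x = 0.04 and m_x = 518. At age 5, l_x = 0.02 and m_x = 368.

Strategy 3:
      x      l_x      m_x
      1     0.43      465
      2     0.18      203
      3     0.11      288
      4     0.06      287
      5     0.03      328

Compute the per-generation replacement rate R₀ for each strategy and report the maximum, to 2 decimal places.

524.25

Strategy 1: R₀ = 0.29×0 + 0.15×0 + 0.08×273 + 0.03×106 + 0.01×234 = 27.3600
Strategy 2: R₀ = 0.50×555 + 0.27×591 + 0.15×394 + 0.04×518 + 0.02×368 = 524.2500
Strategy 3: R₀ = 0.43×465 + 0.18×203 + 0.11×288 + 0.06×287 + 0.03×328 = 295.2300
Highest R₀: strategy 2 with 524.2500.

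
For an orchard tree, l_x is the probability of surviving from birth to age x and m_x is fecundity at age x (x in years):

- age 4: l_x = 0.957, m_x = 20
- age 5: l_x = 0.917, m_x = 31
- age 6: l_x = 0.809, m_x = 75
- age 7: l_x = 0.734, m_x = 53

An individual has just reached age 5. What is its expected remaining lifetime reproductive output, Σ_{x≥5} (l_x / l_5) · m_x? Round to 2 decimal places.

l_5 = 0.917. Conditional survival from age 5 to x is l_x / l_5.
  x=5: (0.917/0.917) × 31 = 31.0000
  x=6: (0.809/0.917) × 75 = 66.1668
  x=7: (0.734/0.917) × 53 = 42.4231
Sum = 31.0000 + 66.1668 + 42.4231 = 139.5900

139.59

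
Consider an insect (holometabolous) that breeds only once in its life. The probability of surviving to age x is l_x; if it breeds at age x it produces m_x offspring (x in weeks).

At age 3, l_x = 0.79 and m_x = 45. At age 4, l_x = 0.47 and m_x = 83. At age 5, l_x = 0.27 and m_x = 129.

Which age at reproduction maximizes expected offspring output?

Expected offspring if breeding at age x = l_x × m_x:
  age 3: 0.79 × 45 = 35.550
  age 4: 0.47 × 83 = 39.010
  age 5: 0.27 × 129 = 34.830
Maximum at age 4 (39.010).

4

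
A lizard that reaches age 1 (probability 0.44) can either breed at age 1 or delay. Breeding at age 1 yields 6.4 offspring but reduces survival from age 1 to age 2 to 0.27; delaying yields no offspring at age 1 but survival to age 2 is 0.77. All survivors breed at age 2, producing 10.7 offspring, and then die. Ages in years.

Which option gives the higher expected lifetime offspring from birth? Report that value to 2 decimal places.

breed at age 1: R₀ = 0.44 × (6.4 + 0.27 × 10.7) = 0.44 × 9.2890 = 4.0872
delay to age 2: R₀ = 0.44 × (0.77 × 10.7) = 0.44 × 8.2390 = 3.6252
Higher: breed at age 1 (4.0872).

4.09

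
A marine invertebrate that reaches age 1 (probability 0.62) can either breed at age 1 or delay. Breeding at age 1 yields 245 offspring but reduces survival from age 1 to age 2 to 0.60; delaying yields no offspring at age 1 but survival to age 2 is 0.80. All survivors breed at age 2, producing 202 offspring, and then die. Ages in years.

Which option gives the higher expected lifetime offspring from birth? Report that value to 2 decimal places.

227.04

breed at age 1: R₀ = 0.62 × (245 + 0.60 × 202) = 0.62 × 366.2000 = 227.0440
delay to age 2: R₀ = 0.62 × (0.80 × 202) = 0.62 × 161.6000 = 100.1920
Higher: breed at age 1 (227.0440).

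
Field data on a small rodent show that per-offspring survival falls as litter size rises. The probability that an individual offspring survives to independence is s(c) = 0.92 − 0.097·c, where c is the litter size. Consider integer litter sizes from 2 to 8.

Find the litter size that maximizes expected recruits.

5

Expected recruits = c × s(c):
  c=2: 2 × 0.726 = 1.452
  c=3: 3 × 0.629 = 1.887
  c=4: 4 × 0.532 = 2.128
  c=5: 5 × 0.435 = 2.175
  c=6: 6 × 0.338 = 2.028
  c=7: 7 × 0.241 = 1.687
  c=8: 8 × 0.144 = 1.152
Maximum at c = 5 (2.175 recruits).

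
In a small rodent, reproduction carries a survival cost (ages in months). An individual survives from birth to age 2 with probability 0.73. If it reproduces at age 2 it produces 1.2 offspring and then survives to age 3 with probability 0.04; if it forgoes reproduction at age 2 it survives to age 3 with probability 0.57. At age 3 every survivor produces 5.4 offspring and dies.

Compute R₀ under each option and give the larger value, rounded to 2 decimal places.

breed at age 2: R₀ = 0.73 × (1.2 + 0.04 × 5.4) = 0.73 × 1.4160 = 1.0337
delay to age 3: R₀ = 0.73 × (0.57 × 5.4) = 0.73 × 3.0780 = 2.2469
Higher: delay to age 3 (2.2469).

2.25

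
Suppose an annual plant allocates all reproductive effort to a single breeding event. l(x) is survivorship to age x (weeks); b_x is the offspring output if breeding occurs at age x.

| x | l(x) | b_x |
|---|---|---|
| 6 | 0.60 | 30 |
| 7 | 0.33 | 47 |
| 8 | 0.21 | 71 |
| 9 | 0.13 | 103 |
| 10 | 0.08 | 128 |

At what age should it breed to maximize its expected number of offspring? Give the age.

6

Expected offspring if breeding at age x = l(x) × b_x:
  age 6: 0.60 × 30 = 18.000
  age 7: 0.33 × 47 = 15.510
  age 8: 0.21 × 71 = 14.910
  age 9: 0.13 × 103 = 13.390
  age 10: 0.08 × 128 = 10.240
Maximum at age 6 (18.000).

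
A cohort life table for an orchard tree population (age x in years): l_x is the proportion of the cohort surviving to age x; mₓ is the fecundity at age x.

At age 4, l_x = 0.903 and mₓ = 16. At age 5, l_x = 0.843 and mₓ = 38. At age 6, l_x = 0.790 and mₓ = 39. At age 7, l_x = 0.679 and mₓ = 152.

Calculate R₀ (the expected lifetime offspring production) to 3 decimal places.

R₀ = Σ l_x mₓ:
  age 4: 0.903 × 16 = 14.4480
  age 5: 0.843 × 38 = 32.0340
  age 6: 0.790 × 39 = 30.8100
  age 7: 0.679 × 152 = 103.2080
R₀ = 14.4480 + 32.0340 + 30.8100 + 103.2080 = 180.5000

180.500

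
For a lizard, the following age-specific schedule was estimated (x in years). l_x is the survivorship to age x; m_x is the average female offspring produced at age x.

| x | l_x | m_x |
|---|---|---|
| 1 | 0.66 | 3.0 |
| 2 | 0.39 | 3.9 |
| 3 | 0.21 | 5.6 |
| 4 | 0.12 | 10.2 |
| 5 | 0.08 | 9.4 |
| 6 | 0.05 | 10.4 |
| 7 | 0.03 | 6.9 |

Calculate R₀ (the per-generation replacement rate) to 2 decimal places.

R₀ = Σ l_x m_x:
  age 1: 0.66 × 3.0 = 1.9800
  age 2: 0.39 × 3.9 = 1.5210
  age 3: 0.21 × 5.6 = 1.1760
  age 4: 0.12 × 10.2 = 1.2240
  age 5: 0.08 × 9.4 = 0.7520
  age 6: 0.05 × 10.4 = 0.5200
  age 7: 0.03 × 6.9 = 0.2070
R₀ = 1.9800 + 1.5210 + 1.1760 + 1.2240 + 0.7520 + 0.5200 + 0.2070 = 7.3800

7.38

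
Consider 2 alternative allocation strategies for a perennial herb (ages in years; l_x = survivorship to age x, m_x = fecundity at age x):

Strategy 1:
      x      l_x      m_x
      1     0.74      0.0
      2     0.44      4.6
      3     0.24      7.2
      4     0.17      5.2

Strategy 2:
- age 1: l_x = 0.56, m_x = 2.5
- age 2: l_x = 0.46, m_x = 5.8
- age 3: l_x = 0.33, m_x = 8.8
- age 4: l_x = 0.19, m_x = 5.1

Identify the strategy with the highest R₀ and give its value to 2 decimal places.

Strategy 1: R₀ = 0.74×0.0 + 0.44×4.6 + 0.24×7.2 + 0.17×5.2 = 4.6360
Strategy 2: R₀ = 0.56×2.5 + 0.46×5.8 + 0.33×8.8 + 0.19×5.1 = 7.9410
Highest R₀: strategy 2 with 7.9410.

7.94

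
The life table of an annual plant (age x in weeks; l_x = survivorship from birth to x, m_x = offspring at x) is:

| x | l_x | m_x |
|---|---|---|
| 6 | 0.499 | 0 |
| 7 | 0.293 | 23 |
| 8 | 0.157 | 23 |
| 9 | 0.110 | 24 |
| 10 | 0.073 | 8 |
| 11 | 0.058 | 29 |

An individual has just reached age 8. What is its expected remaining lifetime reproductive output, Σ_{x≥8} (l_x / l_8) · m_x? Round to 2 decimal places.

54.25

l_8 = 0.157. Conditional survival from age 8 to x is l_x / l_8.
  x=8: (0.157/0.157) × 23 = 23.0000
  x=9: (0.110/0.157) × 24 = 16.8153
  x=10: (0.073/0.157) × 8 = 3.7197
  x=11: (0.058/0.157) × 29 = 10.7134
Sum = 23.0000 + 16.8153 + 3.7197 + 10.7134 = 54.2484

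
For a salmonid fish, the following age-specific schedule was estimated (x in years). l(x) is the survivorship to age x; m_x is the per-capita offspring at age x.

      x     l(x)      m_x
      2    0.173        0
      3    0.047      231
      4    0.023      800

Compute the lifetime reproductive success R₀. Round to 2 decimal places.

R₀ = Σ l(x) m_x:
  age 2: 0.173 × 0 = 0.0000
  age 3: 0.047 × 231 = 10.8570
  age 4: 0.023 × 800 = 18.4000
R₀ = 0.0000 + 10.8570 + 18.4000 = 29.2570

29.26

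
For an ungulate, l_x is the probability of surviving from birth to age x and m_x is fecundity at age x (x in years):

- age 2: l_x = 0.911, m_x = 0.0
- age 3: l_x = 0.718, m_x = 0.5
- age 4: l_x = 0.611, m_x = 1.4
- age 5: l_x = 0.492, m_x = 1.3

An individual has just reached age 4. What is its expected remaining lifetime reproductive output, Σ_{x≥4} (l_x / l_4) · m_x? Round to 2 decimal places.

2.45

l_4 = 0.611. Conditional survival from age 4 to x is l_x / l_4.
  x=4: (0.611/0.611) × 1.4 = 1.4000
  x=5: (0.492/0.611) × 1.3 = 1.0468
Sum = 1.4000 + 1.0468 = 2.4468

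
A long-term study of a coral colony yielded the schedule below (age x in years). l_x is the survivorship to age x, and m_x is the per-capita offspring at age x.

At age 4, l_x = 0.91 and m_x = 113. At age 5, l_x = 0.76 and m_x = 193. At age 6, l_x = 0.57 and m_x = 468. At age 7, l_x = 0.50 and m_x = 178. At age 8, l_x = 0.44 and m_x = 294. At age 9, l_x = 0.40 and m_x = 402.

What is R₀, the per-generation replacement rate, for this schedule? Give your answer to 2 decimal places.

895.43

R₀ = Σ l_x m_x:
  age 4: 0.91 × 113 = 102.8300
  age 5: 0.76 × 193 = 146.6800
  age 6: 0.57 × 468 = 266.7600
  age 7: 0.50 × 178 = 89.0000
  age 8: 0.44 × 294 = 129.3600
  age 9: 0.40 × 402 = 160.8000
R₀ = 102.8300 + 146.6800 + 266.7600 + 89.0000 + 129.3600 + 160.8000 = 895.4300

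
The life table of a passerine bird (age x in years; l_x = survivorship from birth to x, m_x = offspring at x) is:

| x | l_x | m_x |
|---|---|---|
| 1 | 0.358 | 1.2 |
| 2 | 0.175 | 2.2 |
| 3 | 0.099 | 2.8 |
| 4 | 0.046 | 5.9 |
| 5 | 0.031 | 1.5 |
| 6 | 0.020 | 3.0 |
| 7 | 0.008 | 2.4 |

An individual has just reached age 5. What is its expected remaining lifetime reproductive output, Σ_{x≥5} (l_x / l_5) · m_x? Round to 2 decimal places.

4.05

l_5 = 0.031. Conditional survival from age 5 to x is l_x / l_5.
  x=5: (0.031/0.031) × 1.5 = 1.5000
  x=6: (0.020/0.031) × 3.0 = 1.9355
  x=7: (0.008/0.031) × 2.4 = 0.6194
Sum = 1.5000 + 1.9355 + 0.6194 = 4.0548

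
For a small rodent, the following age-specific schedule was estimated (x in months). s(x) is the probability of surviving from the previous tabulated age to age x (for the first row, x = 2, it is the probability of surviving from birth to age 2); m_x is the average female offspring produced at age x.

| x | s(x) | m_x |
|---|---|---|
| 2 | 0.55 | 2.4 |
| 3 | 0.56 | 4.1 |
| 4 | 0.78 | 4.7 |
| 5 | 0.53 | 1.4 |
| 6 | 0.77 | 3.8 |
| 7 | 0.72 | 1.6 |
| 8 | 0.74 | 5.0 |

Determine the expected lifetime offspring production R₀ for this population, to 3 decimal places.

4.637

Survivorship from birth: l_x = s_2·s_3·…·s_x.
  l_2 = 0.55000
  l_3 = 0.30800
  l_4 = 0.24024
  l_5 = 0.12733
  l_6 = 0.09804
  l_7 = 0.07059
  l_8 = 0.05224
R₀ = Σ l_x m_x:
  age 2: 0.55000 × 2.4 = 1.3200
  age 3: 0.30800 × 4.1 = 1.2628
  age 4: 0.24024 × 4.7 = 1.1291
  age 5: 0.12733 × 1.4 = 0.1783
  age 6: 0.09804 × 3.8 = 0.3726
  age 7: 0.07059 × 1.6 = 0.1129
  age 8: 0.05224 × 5.0 = 0.2612
R₀ = 1.3200 + 1.2628 + 1.1291 + 0.1783 + 0.3726 + 0.1129 + 0.2612 = 4.6369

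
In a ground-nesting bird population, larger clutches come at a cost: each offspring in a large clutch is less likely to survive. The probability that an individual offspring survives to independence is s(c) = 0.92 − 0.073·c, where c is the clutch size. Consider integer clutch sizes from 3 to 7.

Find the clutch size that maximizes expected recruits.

6

Expected recruits = c × s(c):
  c=3: 3 × 0.701 = 2.103
  c=4: 4 × 0.628 = 2.512
  c=5: 5 × 0.555 = 2.775
  c=6: 6 × 0.482 = 2.892
  c=7: 7 × 0.409 = 2.863
Maximum at c = 6 (2.892 recruits).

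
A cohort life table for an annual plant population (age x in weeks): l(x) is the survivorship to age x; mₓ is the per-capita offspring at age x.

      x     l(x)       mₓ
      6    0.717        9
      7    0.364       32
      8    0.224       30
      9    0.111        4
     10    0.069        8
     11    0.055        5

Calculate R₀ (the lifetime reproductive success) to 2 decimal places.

R₀ = Σ l(x) mₓ:
  age 6: 0.717 × 9 = 6.4530
  age 7: 0.364 × 32 = 11.6480
  age 8: 0.224 × 30 = 6.7200
  age 9: 0.111 × 4 = 0.4440
  age 10: 0.069 × 8 = 0.5520
  age 11: 0.055 × 5 = 0.2750
R₀ = 6.4530 + 11.6480 + 6.7200 + 0.4440 + 0.5520 + 0.2750 = 26.0920

26.09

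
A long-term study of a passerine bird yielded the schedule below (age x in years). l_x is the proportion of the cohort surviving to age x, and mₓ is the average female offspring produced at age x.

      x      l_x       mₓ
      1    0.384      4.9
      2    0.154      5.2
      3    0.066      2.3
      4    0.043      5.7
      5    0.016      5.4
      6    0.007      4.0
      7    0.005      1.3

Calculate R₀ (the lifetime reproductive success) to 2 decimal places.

R₀ = Σ l_x mₓ:
  age 1: 0.384 × 4.9 = 1.8816
  age 2: 0.154 × 5.2 = 0.8008
  age 3: 0.066 × 2.3 = 0.1518
  age 4: 0.043 × 5.7 = 0.2451
  age 5: 0.016 × 5.4 = 0.0864
  age 6: 0.007 × 4.0 = 0.0280
  age 7: 0.005 × 1.3 = 0.0065
R₀ = 1.8816 + 0.8008 + 0.1518 + 0.2451 + 0.0864 + 0.0280 + 0.0065 = 3.2002

3.20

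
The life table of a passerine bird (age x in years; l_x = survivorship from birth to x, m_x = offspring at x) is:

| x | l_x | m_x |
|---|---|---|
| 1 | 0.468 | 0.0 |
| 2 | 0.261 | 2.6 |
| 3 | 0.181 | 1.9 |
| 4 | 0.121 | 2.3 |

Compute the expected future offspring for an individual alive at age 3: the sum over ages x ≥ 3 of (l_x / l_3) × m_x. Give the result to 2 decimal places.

3.44

l_3 = 0.181. Conditional survival from age 3 to x is l_x / l_3.
  x=3: (0.181/0.181) × 1.9 = 1.9000
  x=4: (0.121/0.181) × 2.3 = 1.5376
Sum = 1.9000 + 1.5376 = 3.4376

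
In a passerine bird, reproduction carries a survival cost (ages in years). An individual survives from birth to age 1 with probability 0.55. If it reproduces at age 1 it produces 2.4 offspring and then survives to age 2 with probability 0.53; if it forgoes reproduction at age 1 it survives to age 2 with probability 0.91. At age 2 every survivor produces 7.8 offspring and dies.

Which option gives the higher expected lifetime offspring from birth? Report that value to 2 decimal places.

3.90

breed at age 1: R₀ = 0.55 × (2.4 + 0.53 × 7.8) = 0.55 × 6.5340 = 3.5937
delay to age 2: R₀ = 0.55 × (0.91 × 7.8) = 0.55 × 7.0980 = 3.9039
Higher: delay to age 2 (3.9039).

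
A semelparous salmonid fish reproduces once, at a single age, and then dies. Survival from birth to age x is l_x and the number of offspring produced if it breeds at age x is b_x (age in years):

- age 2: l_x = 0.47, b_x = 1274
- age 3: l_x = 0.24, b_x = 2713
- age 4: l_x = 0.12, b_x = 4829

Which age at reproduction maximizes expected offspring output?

Expected offspring if breeding at age x = l_x × b_x:
  age 2: 0.47 × 1274 = 598.780
  age 3: 0.24 × 2713 = 651.120
  age 4: 0.12 × 4829 = 579.480
Maximum at age 3 (651.120).

3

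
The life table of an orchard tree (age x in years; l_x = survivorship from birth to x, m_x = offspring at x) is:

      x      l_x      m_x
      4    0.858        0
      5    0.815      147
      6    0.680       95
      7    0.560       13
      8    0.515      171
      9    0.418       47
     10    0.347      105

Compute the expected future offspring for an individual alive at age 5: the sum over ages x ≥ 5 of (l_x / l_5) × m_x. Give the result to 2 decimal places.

l_5 = 0.815. Conditional survival from age 5 to x is l_x / l_5.
  x=5: (0.815/0.815) × 147 = 147.0000
  x=6: (0.680/0.815) × 95 = 79.2638
  x=7: (0.560/0.815) × 13 = 8.9325
  x=8: (0.515/0.815) × 171 = 108.0552
  x=9: (0.418/0.815) × 47 = 24.1055
  x=10: (0.347/0.815) × 105 = 44.7055
Sum = 147.0000 + 79.2638 + 8.9325 + 108.0552 + 24.1055 + 44.7055 = 412.0626

412.06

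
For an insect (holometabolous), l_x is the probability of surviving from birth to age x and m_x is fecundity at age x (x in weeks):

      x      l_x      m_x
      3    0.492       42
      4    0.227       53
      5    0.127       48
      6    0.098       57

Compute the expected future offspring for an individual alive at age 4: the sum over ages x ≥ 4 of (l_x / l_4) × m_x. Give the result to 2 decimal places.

104.46

l_4 = 0.227. Conditional survival from age 4 to x is l_x / l_4.
  x=4: (0.227/0.227) × 53 = 53.0000
  x=5: (0.127/0.227) × 48 = 26.8546
  x=6: (0.098/0.227) × 57 = 24.6079
Sum = 53.0000 + 26.8546 + 24.6079 = 104.4626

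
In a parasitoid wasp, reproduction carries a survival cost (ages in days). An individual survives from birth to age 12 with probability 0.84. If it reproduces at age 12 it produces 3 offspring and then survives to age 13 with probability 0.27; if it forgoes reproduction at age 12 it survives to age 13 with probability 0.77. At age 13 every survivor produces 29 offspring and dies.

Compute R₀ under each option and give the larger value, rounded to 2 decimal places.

breed at age 12: R₀ = 0.84 × (3 + 0.27 × 29) = 0.84 × 10.8300 = 9.0972
delay to age 13: R₀ = 0.84 × (0.77 × 29) = 0.84 × 22.3300 = 18.7572
Higher: delay to age 13 (18.7572).

18.76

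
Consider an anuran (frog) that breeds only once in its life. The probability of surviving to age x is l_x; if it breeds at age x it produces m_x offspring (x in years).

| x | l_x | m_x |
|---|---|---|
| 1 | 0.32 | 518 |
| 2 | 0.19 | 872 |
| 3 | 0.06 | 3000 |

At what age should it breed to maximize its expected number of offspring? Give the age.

3

Expected offspring if breeding at age x = l_x × m_x:
  age 1: 0.32 × 518 = 165.760
  age 2: 0.19 × 872 = 165.680
  age 3: 0.06 × 3000 = 180.000
Maximum at age 3 (180.000).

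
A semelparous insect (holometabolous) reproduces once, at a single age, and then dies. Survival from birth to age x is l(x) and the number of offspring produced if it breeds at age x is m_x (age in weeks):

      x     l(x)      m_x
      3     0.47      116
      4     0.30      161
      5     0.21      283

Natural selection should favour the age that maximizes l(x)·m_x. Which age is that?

5

Expected offspring if breeding at age x = l(x) × m_x:
  age 3: 0.47 × 116 = 54.520
  age 4: 0.30 × 161 = 48.300
  age 5: 0.21 × 283 = 59.430
Maximum at age 5 (59.430).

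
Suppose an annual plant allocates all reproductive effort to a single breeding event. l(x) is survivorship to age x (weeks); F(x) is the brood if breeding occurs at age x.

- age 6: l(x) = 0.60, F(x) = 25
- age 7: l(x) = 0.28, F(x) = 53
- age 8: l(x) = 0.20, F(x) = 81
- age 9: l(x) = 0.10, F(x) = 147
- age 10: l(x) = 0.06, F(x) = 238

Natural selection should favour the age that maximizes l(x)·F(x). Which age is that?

Expected offspring if breeding at age x = l(x) × F(x):
  age 6: 0.60 × 25 = 15.000
  age 7: 0.28 × 53 = 14.840
  age 8: 0.20 × 81 = 16.200
  age 9: 0.10 × 147 = 14.700
  age 10: 0.06 × 238 = 14.280
Maximum at age 8 (16.200).

8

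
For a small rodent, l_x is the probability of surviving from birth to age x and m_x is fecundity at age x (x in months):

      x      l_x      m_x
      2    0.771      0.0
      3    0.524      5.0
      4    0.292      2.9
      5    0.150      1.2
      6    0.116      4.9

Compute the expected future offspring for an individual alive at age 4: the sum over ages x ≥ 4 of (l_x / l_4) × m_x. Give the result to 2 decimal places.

l_4 = 0.292. Conditional survival from age 4 to x is l_x / l_4.
  x=4: (0.292/0.292) × 2.9 = 2.9000
  x=5: (0.150/0.292) × 1.2 = 0.6164
  x=6: (0.116/0.292) × 4.9 = 1.9466
Sum = 2.9000 + 0.6164 + 1.9466 = 5.4630

5.46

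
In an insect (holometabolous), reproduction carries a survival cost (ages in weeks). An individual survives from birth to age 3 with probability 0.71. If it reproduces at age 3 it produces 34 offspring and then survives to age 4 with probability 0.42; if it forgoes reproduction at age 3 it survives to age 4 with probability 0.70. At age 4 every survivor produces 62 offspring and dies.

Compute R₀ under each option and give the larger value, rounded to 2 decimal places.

breed at age 3: R₀ = 0.71 × (34 + 0.42 × 62) = 0.71 × 60.0400 = 42.6284
delay to age 4: R₀ = 0.71 × (0.70 × 62) = 0.71 × 43.4000 = 30.8140
Higher: breed at age 3 (42.6284).

42.63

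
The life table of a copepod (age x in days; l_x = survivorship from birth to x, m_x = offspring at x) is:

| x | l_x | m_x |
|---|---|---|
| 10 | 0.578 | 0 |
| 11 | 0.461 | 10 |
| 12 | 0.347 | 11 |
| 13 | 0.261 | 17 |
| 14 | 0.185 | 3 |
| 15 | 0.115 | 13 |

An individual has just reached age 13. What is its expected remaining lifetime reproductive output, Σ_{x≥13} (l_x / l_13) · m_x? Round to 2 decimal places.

l_13 = 0.261. Conditional survival from age 13 to x is l_x / l_13.
  x=13: (0.261/0.261) × 17 = 17.0000
  x=14: (0.185/0.261) × 3 = 2.1264
  x=15: (0.115/0.261) × 13 = 5.7280
Sum = 17.0000 + 2.1264 + 5.7280 = 24.8544

24.85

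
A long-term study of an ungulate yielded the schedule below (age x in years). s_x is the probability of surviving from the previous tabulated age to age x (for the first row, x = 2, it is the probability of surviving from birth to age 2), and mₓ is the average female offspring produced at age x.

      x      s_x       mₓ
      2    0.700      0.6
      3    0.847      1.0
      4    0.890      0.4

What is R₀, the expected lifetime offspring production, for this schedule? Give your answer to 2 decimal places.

Survivorship from birth: l_x = s_2·s_3·…·s_x.
  l_2 = 0.70000
  l_3 = 0.59290
  l_4 = 0.52768
R₀ = Σ l_x mₓ:
  age 2: 0.70000 × 0.6 = 0.4200
  age 3: 0.59290 × 1.0 = 0.5929
  age 4: 0.52768 × 0.4 = 0.2111
R₀ = 0.4200 + 0.5929 + 0.2111 = 1.2240

1.22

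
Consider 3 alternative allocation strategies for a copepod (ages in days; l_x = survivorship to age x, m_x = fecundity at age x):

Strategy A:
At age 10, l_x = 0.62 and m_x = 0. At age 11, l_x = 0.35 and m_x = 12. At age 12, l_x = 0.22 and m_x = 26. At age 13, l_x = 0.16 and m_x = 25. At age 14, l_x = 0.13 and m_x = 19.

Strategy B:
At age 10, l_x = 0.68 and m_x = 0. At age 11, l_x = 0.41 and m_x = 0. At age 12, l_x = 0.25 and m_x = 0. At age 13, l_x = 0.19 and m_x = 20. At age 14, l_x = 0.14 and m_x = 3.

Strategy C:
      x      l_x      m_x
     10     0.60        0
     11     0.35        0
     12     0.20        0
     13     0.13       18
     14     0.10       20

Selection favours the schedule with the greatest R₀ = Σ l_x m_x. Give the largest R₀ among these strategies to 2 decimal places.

Strategy A: R₀ = 0.62×0 + 0.35×12 + 0.22×26 + 0.16×25 + 0.13×19 = 16.3900
Strategy B: R₀ = 0.68×0 + 0.41×0 + 0.25×0 + 0.19×20 + 0.14×3 = 4.2200
Strategy C: R₀ = 0.60×0 + 0.35×0 + 0.20×0 + 0.13×18 + 0.10×20 = 4.3400
Highest R₀: strategy A with 16.3900.

16.39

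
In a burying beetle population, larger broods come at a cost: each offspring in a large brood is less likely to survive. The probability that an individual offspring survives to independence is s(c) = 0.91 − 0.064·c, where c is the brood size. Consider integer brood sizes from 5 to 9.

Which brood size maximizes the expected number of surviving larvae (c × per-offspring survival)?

7

Expected surviving larvae = c × s(c):
  c=5: 5 × 0.590 = 2.950
  c=6: 6 × 0.526 = 3.156
  c=7: 7 × 0.462 = 3.234
  c=8: 8 × 0.398 = 3.184
  c=9: 9 × 0.334 = 3.006
Maximum at c = 7 (3.234 surviving larvae).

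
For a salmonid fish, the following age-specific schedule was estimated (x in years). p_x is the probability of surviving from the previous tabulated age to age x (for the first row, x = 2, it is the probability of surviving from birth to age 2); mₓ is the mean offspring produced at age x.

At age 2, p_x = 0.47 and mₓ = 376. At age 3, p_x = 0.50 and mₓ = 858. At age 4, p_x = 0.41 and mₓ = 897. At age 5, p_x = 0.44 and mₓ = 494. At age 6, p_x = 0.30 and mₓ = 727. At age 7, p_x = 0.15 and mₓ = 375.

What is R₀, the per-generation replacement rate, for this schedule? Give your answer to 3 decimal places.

495.680

Survivorship from birth: l_x = p_2·p_3·…·p_x.
  l_2 = 0.47000
  l_3 = 0.23500
  l_4 = 0.09635
  l_5 = 0.04239
  l_6 = 0.01272
  l_7 = 0.00191
R₀ = Σ l_x mₓ:
  age 2: 0.47000 × 376 = 176.7200
  age 3: 0.23500 × 858 = 201.6300
  age 4: 0.09635 × 897 = 86.4260
  age 5: 0.04239 × 494 = 20.9407
  age 6: 0.01272 × 727 = 9.2474
  age 7: 0.00191 × 375 = 0.7163
R₀ = 176.7200 + 201.6300 + 86.4260 + 20.9407 + 9.2474 + 0.7163 = 495.6803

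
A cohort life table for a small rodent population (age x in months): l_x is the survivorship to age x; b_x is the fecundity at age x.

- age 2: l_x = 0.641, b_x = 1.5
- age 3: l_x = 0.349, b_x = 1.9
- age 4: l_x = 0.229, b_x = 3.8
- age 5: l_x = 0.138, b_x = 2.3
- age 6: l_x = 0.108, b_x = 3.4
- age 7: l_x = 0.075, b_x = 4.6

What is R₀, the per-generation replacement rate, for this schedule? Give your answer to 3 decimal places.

R₀ = Σ l_x b_x:
  age 2: 0.641 × 1.5 = 0.9615
  age 3: 0.349 × 1.9 = 0.6631
  age 4: 0.229 × 3.8 = 0.8702
  age 5: 0.138 × 2.3 = 0.3174
  age 6: 0.108 × 3.4 = 0.3672
  age 7: 0.075 × 4.6 = 0.3450
R₀ = 0.9615 + 0.6631 + 0.8702 + 0.3174 + 0.3672 + 0.3450 = 3.5244

3.524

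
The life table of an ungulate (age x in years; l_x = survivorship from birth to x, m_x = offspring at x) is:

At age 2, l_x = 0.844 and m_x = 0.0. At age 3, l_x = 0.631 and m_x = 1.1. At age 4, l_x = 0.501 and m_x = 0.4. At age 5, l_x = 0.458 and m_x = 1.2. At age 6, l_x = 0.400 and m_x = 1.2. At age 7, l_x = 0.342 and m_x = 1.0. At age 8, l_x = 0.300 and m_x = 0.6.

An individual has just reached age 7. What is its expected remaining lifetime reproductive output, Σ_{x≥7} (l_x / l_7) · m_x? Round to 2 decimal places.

1.53

l_7 = 0.342. Conditional survival from age 7 to x is l_x / l_7.
  x=7: (0.342/0.342) × 1.0 = 1.0000
  x=8: (0.300/0.342) × 0.6 = 0.5263
Sum = 1.0000 + 0.5263 = 1.5263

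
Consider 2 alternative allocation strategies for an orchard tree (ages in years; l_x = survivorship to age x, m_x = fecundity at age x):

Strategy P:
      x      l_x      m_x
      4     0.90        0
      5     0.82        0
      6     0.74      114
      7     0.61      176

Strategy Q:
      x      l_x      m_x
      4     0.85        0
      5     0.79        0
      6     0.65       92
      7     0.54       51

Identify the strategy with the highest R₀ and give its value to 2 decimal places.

191.72

Strategy P: R₀ = 0.90×0 + 0.82×0 + 0.74×114 + 0.61×176 = 191.7200
Strategy Q: R₀ = 0.85×0 + 0.79×0 + 0.65×92 + 0.54×51 = 87.3400
Highest R₀: strategy P with 191.7200.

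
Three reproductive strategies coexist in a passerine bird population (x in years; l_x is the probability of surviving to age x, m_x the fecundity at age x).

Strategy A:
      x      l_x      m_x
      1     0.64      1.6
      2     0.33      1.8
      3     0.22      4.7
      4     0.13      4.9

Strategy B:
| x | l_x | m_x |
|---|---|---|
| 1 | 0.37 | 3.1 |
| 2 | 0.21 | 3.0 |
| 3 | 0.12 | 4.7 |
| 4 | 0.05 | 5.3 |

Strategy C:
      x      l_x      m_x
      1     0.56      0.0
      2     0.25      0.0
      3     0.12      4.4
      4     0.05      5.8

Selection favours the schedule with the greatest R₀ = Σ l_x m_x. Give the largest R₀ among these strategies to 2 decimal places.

Strategy A: R₀ = 0.64×1.6 + 0.33×1.8 + 0.22×4.7 + 0.13×4.9 = 3.2890
Strategy B: R₀ = 0.37×3.1 + 0.21×3.0 + 0.12×4.7 + 0.05×5.3 = 2.6060
Strategy C: R₀ = 0.56×0.0 + 0.25×0.0 + 0.12×4.4 + 0.05×5.8 = 0.8180
Highest R₀: strategy A with 3.2890.

3.29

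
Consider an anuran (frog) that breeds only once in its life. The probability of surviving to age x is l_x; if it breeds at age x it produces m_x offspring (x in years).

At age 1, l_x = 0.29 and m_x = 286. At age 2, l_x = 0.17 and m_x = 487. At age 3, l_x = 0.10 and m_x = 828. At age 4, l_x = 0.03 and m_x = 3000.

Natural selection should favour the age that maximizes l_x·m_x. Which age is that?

4

Expected offspring if breeding at age x = l_x × m_x:
  age 1: 0.29 × 286 = 82.940
  age 2: 0.17 × 487 = 82.790
  age 3: 0.10 × 828 = 82.800
  age 4: 0.03 × 3000 = 90.000
Maximum at age 4 (90.000).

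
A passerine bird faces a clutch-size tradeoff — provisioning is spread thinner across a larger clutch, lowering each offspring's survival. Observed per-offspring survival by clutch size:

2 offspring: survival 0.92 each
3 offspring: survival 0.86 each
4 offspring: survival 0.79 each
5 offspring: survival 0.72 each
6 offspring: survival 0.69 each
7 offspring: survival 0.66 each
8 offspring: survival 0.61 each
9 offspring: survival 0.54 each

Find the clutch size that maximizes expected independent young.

Expected independent young = c × s(c):
  c=2: 2 × 0.92 = 1.840
  c=3: 3 × 0.86 = 2.580
  c=4: 4 × 0.79 = 3.160
  c=5: 5 × 0.72 = 3.600
  c=6: 6 × 0.69 = 4.140
  c=7: 7 × 0.66 = 4.620
  c=8: 8 × 0.61 = 4.880
  c=9: 9 × 0.54 = 4.860
Maximum at c = 8 (4.880 independent young).

8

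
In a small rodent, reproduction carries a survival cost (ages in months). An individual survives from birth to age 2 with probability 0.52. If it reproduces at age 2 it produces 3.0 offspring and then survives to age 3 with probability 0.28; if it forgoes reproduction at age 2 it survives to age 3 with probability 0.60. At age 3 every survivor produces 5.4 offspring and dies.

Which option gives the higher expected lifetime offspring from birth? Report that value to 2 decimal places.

2.35

breed at age 2: R₀ = 0.52 × (3.0 + 0.28 × 5.4) = 0.52 × 4.5120 = 2.3462
delay to age 3: R₀ = 0.52 × (0.60 × 5.4) = 0.52 × 3.2400 = 1.6848
Higher: breed at age 2 (2.3462).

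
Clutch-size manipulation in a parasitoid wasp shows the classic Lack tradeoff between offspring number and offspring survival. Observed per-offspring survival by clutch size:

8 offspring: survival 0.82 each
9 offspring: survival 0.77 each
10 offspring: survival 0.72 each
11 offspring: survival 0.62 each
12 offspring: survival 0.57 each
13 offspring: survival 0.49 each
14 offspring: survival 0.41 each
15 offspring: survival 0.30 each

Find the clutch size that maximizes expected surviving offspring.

10

Expected surviving offspring = c × s(c):
  c=8: 8 × 0.82 = 6.560
  c=9: 9 × 0.77 = 6.930
  c=10: 10 × 0.72 = 7.200
  c=11: 11 × 0.62 = 6.820
  c=12: 12 × 0.57 = 6.840
  c=13: 13 × 0.49 = 6.370
  c=14: 14 × 0.41 = 5.740
  c=15: 15 × 0.30 = 4.500
Maximum at c = 10 (7.200 surviving offspring).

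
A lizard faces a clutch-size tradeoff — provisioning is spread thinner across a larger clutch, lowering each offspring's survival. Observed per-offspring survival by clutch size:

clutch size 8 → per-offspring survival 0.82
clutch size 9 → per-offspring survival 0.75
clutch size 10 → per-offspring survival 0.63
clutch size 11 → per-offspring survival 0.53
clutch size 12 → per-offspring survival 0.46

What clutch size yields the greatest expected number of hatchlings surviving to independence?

Expected hatchlings surviving to independence = c × s(c):
  c=8: 8 × 0.82 = 6.560
  c=9: 9 × 0.75 = 6.750
  c=10: 10 × 0.63 = 6.300
  c=11: 11 × 0.53 = 5.830
  c=12: 12 × 0.46 = 5.520
Maximum at c = 9 (6.750 hatchlings surviving to independence).

9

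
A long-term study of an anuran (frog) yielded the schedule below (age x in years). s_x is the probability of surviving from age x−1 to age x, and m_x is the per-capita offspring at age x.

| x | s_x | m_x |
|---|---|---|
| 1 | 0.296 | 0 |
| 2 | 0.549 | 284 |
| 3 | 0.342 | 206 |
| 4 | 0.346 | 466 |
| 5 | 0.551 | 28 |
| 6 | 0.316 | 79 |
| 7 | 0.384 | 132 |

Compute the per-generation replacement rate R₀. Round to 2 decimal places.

67.29

Survivorship from birth: l_x = s_1·s_2·…·s_x.
  l_1 = 0.29600
  l_2 = 0.16250
  l_3 = 0.05558
  l_4 = 0.01923
  l_5 = 0.01060
  l_6 = 0.00335
  l_7 = 0.00129
R₀ = Σ l_x m_x:
  age 1: 0.29600 × 0 = 0.0000
  age 2: 0.16250 × 284 = 46.1500
  age 3: 0.05558 × 206 = 11.4495
  age 4: 0.01923 × 466 = 8.9612
  age 5: 0.01060 × 28 = 0.2968
  age 6: 0.00335 × 79 = 0.2646
  age 7: 0.00129 × 132 = 0.1703
R₀ = 0.0000 + 46.1500 + 11.4495 + 8.9612 + 0.2968 + 0.2646 + 0.1703 = 67.2924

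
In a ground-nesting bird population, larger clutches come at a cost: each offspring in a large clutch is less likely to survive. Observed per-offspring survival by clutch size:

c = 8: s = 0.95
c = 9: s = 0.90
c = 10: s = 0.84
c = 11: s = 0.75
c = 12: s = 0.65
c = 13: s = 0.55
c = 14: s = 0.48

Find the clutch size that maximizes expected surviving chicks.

10

Expected surviving chicks = c × s(c):
  c=8: 8 × 0.95 = 7.600
  c=9: 9 × 0.90 = 8.100
  c=10: 10 × 0.84 = 8.400
  c=11: 11 × 0.75 = 8.250
  c=12: 12 × 0.65 = 7.800
  c=13: 13 × 0.55 = 7.150
  c=14: 14 × 0.48 = 6.720
Maximum at c = 10 (8.400 surviving chicks).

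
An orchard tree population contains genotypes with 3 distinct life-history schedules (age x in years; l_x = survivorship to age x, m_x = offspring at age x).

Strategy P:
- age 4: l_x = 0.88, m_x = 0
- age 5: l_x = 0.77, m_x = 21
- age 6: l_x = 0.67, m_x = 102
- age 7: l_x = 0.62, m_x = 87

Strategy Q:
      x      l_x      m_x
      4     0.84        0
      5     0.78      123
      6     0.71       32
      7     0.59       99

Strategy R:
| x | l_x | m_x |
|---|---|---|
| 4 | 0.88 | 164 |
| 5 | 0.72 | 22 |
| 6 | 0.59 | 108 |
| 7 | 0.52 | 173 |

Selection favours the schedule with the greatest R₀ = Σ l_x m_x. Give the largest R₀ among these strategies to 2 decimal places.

313.84

Strategy P: R₀ = 0.88×0 + 0.77×21 + 0.67×102 + 0.62×87 = 138.4500
Strategy Q: R₀ = 0.84×0 + 0.78×123 + 0.71×32 + 0.59×99 = 177.0700
Strategy R: R₀ = 0.88×164 + 0.72×22 + 0.59×108 + 0.52×173 = 313.8400
Highest R₀: strategy R with 313.8400.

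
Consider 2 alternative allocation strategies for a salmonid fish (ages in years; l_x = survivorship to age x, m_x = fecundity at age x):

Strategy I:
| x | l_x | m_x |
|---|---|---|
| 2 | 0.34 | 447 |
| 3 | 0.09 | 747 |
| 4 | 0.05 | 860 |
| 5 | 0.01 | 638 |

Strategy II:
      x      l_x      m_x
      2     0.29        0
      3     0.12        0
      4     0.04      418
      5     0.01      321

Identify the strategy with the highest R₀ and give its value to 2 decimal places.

268.59

Strategy I: R₀ = 0.34×447 + 0.09×747 + 0.05×860 + 0.01×638 = 268.5900
Strategy II: R₀ = 0.29×0 + 0.12×0 + 0.04×418 + 0.01×321 = 19.9300
Highest R₀: strategy I with 268.5900.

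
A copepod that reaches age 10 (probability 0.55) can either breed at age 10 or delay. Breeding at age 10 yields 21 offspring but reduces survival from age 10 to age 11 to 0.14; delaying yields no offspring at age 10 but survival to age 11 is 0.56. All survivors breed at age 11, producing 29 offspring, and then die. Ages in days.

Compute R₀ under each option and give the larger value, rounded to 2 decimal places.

13.78

breed at age 10: R₀ = 0.55 × (21 + 0.14 × 29) = 0.55 × 25.0600 = 13.7830
delay to age 11: R₀ = 0.55 × (0.56 × 29) = 0.55 × 16.2400 = 8.9320
Higher: breed at age 10 (13.7830).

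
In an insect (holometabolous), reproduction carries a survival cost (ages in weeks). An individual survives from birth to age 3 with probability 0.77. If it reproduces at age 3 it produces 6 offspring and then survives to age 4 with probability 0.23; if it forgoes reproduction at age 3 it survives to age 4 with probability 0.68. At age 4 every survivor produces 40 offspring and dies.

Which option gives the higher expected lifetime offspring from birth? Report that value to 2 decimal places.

20.94

breed at age 3: R₀ = 0.77 × (6 + 0.23 × 40) = 0.77 × 15.2000 = 11.7040
delay to age 4: R₀ = 0.77 × (0.68 × 40) = 0.77 × 27.2000 = 20.9440
Higher: delay to age 4 (20.9440).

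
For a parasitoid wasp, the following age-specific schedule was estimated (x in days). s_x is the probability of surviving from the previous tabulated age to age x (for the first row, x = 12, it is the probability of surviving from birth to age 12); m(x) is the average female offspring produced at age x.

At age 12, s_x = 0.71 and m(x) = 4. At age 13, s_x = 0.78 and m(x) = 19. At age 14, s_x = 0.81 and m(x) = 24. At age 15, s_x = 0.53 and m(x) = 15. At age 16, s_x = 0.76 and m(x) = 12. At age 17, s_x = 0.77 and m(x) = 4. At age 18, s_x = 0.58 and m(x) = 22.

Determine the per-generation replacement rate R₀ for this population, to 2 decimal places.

Survivorship from birth: l_x = s_12·s_13·…·s_x.
  l_12 = 0.71000
  l_13 = 0.55380
  l_14 = 0.44858
  l_15 = 0.23775
  l_16 = 0.18069
  l_17 = 0.13913
  l_18 = 0.08069
R₀ = Σ l_x m(x):
  age 12: 0.71000 × 4 = 2.8400
  age 13: 0.55380 × 19 = 10.5222
  age 14: 0.44858 × 24 = 10.7659
  age 15: 0.23775 × 15 = 3.5662
  age 16: 0.18069 × 12 = 2.1683
  age 17: 0.13913 × 4 = 0.5565
  age 18: 0.08069 × 22 = 1.7752
R₀ = 2.8400 + 10.5222 + 10.7659 + 3.5662 + 2.1683 + 0.5565 + 1.7752 = 32.1944

32.19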